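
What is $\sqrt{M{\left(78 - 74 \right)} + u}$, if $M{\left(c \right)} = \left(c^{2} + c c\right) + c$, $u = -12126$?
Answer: $i \sqrt{12090} \approx 109.95 i$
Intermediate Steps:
$M{\left(c \right)} = c + 2 c^{2}$ ($M{\left(c \right)} = \left(c^{2} + c^{2}\right) + c = 2 c^{2} + c = c + 2 c^{2}$)
$\sqrt{M{\left(78 - 74 \right)} + u} = \sqrt{\left(78 - 74\right) \left(1 + 2 \left(78 - 74\right)\right) - 12126} = \sqrt{4 \left(1 + 2 \cdot 4\right) - 12126} = \sqrt{4 \left(1 + 8\right) - 12126} = \sqrt{4 \cdot 9 - 12126} = \sqrt{36 - 12126} = \sqrt{-12090} = i \sqrt{12090}$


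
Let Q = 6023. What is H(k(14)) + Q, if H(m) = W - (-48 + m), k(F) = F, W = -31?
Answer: 6026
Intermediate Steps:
H(m) = 17 - m (H(m) = -31 - (-48 + m) = -31 + (48 - m) = 17 - m)
H(k(14)) + Q = (17 - 1*14) + 6023 = (17 - 14) + 6023 = 3 + 6023 = 6026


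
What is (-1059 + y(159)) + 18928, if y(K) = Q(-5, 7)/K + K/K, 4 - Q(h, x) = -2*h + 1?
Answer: 2841323/159 ≈ 17870.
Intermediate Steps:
Q(h, x) = 3 + 2*h (Q(h, x) = 4 - (-2*h + 1) = 4 - (1 - 2*h) = 4 + (-1 + 2*h) = 3 + 2*h)
y(K) = 1 - 7/K (y(K) = (3 + 2*(-5))/K + K/K = (3 - 10)/K + 1 = -7/K + 1 = 1 - 7/K)
(-1059 + y(159)) + 18928 = (-1059 + (-7 + 159)/159) + 18928 = (-1059 + (1/159)*152) + 18928 = (-1059 + 152/159) + 18928 = -168229/159 + 18928 = 2841323/159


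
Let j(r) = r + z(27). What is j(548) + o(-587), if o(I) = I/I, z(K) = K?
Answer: 576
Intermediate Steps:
o(I) = 1
j(r) = 27 + r (j(r) = r + 27 = 27 + r)
j(548) + o(-587) = (27 + 548) + 1 = 575 + 1 = 576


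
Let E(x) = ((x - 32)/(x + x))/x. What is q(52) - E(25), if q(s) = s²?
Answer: 3380007/1250 ≈ 2704.0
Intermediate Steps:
E(x) = (-32 + x)/(2*x²) (E(x) = ((-32 + x)/((2*x)))/x = ((-32 + x)*(1/(2*x)))/x = ((-32 + x)/(2*x))/x = (-32 + x)/(2*x²))
q(52) - E(25) = 52² - (-32 + 25)/(2*25²) = 2704 - (-7)/(2*625) = 2704 - 1*(-7/1250) = 2704 + 7/1250 = 3380007/1250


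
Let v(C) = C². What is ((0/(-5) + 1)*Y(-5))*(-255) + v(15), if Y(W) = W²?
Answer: -6150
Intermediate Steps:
((0/(-5) + 1)*Y(-5))*(-255) + v(15) = ((0/(-5) + 1)*(-5)²)*(-255) + 15² = ((0*(-⅕) + 1)*25)*(-255) + 225 = ((0 + 1)*25)*(-255) + 225 = (1*25)*(-255) + 225 = 25*(-255) + 225 = -6375 + 225 = -6150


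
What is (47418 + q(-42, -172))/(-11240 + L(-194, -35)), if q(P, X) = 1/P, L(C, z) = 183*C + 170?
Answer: -1991555/1956024 ≈ -1.0182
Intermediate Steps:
L(C, z) = 170 + 183*C
(47418 + q(-42, -172))/(-11240 + L(-194, -35)) = (47418 + 1/(-42))/(-11240 + (170 + 183*(-194))) = (47418 - 1/42)/(-11240 + (170 - 35502)) = 1991555/(42*(-11240 - 35332)) = (1991555/42)/(-46572) = (1991555/42)*(-1/46572) = -1991555/1956024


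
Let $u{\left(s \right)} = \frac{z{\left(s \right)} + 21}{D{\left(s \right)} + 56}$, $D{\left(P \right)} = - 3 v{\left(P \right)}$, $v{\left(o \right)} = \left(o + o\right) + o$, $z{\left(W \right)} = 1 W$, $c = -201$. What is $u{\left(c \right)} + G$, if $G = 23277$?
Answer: $\frac{8682285}{373} \approx 23277.0$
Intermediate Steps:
$z{\left(W \right)} = W$
$v{\left(o \right)} = 3 o$ ($v{\left(o \right)} = 2 o + o = 3 o$)
$D{\left(P \right)} = - 9 P$ ($D{\left(P \right)} = - 3 \cdot 3 P = - 9 P$)
$u{\left(s \right)} = \frac{21 + s}{56 - 9 s}$ ($u{\left(s \right)} = \frac{s + 21}{- 9 s + 56} = \frac{21 + s}{56 - 9 s}$)
$u{\left(c \right)} + G = \frac{-21 - -201}{-56 + 9 \left(-201\right)} + 23277 = \frac{-21 + 201}{-56 - 1809} + 23277 = \frac{1}{-1865} \cdot 180 + 23277 = \left(- \frac{1}{1865}\right) 180 + 23277 = - \frac{36}{373} + 23277 = \frac{8682285}{373}$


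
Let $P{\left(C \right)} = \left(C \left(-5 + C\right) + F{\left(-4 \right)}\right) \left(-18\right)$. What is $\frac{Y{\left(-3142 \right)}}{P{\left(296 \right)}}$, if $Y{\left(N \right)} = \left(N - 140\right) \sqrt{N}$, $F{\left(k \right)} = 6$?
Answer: $\frac{547 i \sqrt{3142}}{258426} \approx 0.11865 i$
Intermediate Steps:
$Y{\left(N \right)} = \sqrt{N} \left(-140 + N\right)$ ($Y{\left(N \right)} = \left(N - 140\right) \sqrt{N} = \left(-140 + N\right) \sqrt{N} = \sqrt{N} \left(-140 + N\right)$)
$P{\left(C \right)} = -108 - 18 C \left(-5 + C\right)$ ($P{\left(C \right)} = \left(C \left(-5 + C\right) + 6\right) \left(-18\right) = \left(6 + C \left(-5 + C\right)\right) \left(-18\right) = -108 - 18 C \left(-5 + C\right)$)
$\frac{Y{\left(-3142 \right)}}{P{\left(296 \right)}} = \frac{\sqrt{-3142} \left(-140 - 3142\right)}{-108 - 18 \cdot 296^{2} + 90 \cdot 296} = \frac{i \sqrt{3142} \left(-3282\right)}{-108 - 1577088 + 26640} = \frac{\left(-3282\right) i \sqrt{3142}}{-108 - 1577088 + 26640} = \frac{\left(-3282\right) i \sqrt{3142}}{-1550556} = - 3282 i \sqrt{3142} \left(- \frac{1}{1550556}\right) = \frac{547 i \sqrt{3142}}{258426}$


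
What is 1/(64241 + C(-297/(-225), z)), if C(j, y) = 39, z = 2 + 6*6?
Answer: 1/64280 ≈ 1.5557e-5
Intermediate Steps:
z = 38 (z = 2 + 36 = 38)
1/(64241 + C(-297/(-225), z)) = 1/(64241 + 39) = 1/64280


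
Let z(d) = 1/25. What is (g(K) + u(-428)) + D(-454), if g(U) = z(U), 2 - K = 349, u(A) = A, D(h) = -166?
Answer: -14849/25 ≈ -593.96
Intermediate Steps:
K = -347 (K = 2 - 1*349 = 2 - 349 = -347)
z(d) = 1/25 (z(d) = 1*(1/25) = 1/25)
g(U) = 1/25
(g(K) + u(-428)) + D(-454) = (1/25 - 428) - 166 = -10699/25 - 166 = -14849/25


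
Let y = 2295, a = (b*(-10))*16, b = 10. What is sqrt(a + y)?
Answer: sqrt(695) ≈ 26.363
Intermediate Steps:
a = -1600 (a = (10*(-10))*16 = -100*16 = -1600)
sqrt(a + y) = sqrt(-1600 + 2295) = sqrt(695)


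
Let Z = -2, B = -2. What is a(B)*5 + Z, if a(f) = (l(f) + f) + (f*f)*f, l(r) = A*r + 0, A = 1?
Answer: -62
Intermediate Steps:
l(r) = r (l(r) = 1*r + 0 = r + 0 = r)
a(f) = f³ + 2*f (a(f) = (f + f) + (f*f)*f = 2*f + f²*f = 2*f + f³ = f³ + 2*f)
a(B)*5 + Z = -2*(2 + (-2)²)*5 - 2 = -2*(2 + 4)*5 - 2 = -2*6*5 - 2 = -12*5 - 2 = -60 - 2 = -62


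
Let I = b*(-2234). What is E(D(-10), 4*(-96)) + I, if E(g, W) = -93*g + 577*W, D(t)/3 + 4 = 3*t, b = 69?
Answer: -366228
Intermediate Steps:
I = -154146 (I = 69*(-2234) = -154146)
D(t) = -12 + 9*t (D(t) = -12 + 3*(3*t) = -12 + 9*t)
E(D(-10), 4*(-96)) + I = (-93*(-12 + 9*(-10)) + 577*(4*(-96))) - 154146 = (-93*(-12 - 90) + 577*(-384)) - 154146 = (-93*(-102) - 221568) - 154146 = (9486 - 221568) - 154146 = -212082 - 154146 = -366228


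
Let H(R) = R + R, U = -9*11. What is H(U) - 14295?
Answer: -14493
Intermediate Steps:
U = -99
H(R) = 2*R
H(U) - 14295 = 2*(-99) - 14295 = -198 - 14295 = -14493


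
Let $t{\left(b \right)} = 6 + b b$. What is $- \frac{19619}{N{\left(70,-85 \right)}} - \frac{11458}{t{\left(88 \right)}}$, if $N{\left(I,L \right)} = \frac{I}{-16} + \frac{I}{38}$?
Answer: $\frac{2310677067}{298375} \approx 7744.2$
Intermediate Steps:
$N{\left(I,L \right)} = - \frac{11 I}{304}$ ($N{\left(I,L \right)} = I \left(- \frac{1}{16}\right) + I \frac{1}{38} = - \frac{I}{16} + \frac{I}{38} = - \frac{11 I}{304}$)
$t{\left(b \right)} = 6 + b^{2}$
$- \frac{19619}{N{\left(70,-85 \right)}} - \frac{11458}{t{\left(88 \right)}} = - \frac{19619}{\left(- \frac{11}{304}\right) 70} - \frac{11458}{6 + 88^{2}} = - \frac{19619}{- \frac{385}{152}} - \frac{11458}{6 + 7744} = \left(-19619\right) \left(- \frac{152}{385}\right) - \frac{11458}{7750} = \frac{2982088}{385} - \frac{5729}{3875} = \frac{2310677067}{298375}$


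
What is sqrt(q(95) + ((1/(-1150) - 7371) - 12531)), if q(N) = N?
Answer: I*sqrt(1047790346)/230 ≈ 140.74*I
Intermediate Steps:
sqrt(q(95) + ((1/(-1150) - 7371) - 12531)) = sqrt(95 + ((1/(-1150) - 7371) - 12531)) = sqrt(95 + ((-1/1150 - 7371) - 12531)) = sqrt(95 + (-8476651/1150 - 12531)) = sqrt(95 - 22887301/1150) = sqrt(-22778051/1150) = I*sqrt(1047790346)/230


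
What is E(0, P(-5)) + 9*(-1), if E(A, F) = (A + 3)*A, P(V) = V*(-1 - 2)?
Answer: -9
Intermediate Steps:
P(V) = -3*V (P(V) = V*(-3) = -3*V)
E(A, F) = A*(3 + A) (E(A, F) = (3 + A)*A = A*(3 + A))
E(0, P(-5)) + 9*(-1) = 0*(3 + 0) + 9*(-1) = 0*3 - 9 = 0 - 9 = -9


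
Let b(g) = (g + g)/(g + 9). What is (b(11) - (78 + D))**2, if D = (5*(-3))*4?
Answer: 28561/100 ≈ 285.61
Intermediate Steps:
D = -60 (D = -15*4 = -60)
b(g) = 2*g/(9 + g) (b(g) = (2*g)/(9 + g) = 2*g/(9 + g))
(b(11) - (78 + D))**2 = (2*11/(9 + 11) - (78 - 60))**2 = (2*11/20 - 1*18)**2 = (2*11*(1/20) - 18)**2 = (11/10 - 18)**2 = (-169/10)**2 = 28561/100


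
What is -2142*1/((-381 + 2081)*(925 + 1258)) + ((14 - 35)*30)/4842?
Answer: -3837197/29361350 ≈ -0.13069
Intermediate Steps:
-2142*1/((-381 + 2081)*(925 + 1258)) + ((14 - 35)*30)/4842 = -2142/(2183*1700) - 21*30*(1/4842) = -2142/3711100 - 630*1/4842 = -2142*1/3711100 - 35/269 = -63/109150 - 35/269 = -3837197/29361350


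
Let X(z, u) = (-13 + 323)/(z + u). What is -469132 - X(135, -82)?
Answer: -24864306/53 ≈ -4.6914e+5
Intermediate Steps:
X(z, u) = 310/(u + z)
-469132 - X(135, -82) = -469132 - 310/(-82 + 135) = -469132 - 310/53 = -24864306/53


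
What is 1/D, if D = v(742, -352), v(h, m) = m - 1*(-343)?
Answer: -⅑ ≈ -0.11111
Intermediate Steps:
v(h, m) = 343 + m (v(h, m) = m + 343 = 343 + m)
D = -9 (D = 343 - 352 = -9)
1/D = 1/(-9) = -⅑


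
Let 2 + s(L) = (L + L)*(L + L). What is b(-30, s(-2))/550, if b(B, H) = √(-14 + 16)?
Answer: √2/550 ≈ 0.0025713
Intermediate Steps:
s(L) = -2 + 4*L² (s(L) = -2 + (L + L)*(L + L) = -2 + (2*L)*(2*L) = -2 + 4*L²)
b(B, H) = √2
b(-30, s(-2))/550 = √2/550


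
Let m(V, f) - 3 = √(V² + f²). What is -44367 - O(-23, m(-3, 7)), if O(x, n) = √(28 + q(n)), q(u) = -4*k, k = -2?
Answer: -44373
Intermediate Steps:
q(u) = 8 (q(u) = -4*(-2) = 8)
m(V, f) = 3 + √(V² + f²)
O(x, n) = 6 (O(x, n) = √(28 + 8) = √36 = 6)
-44367 - O(-23, m(-3, 7)) = -44367 - 1*6 = -44367 - 6 = -44373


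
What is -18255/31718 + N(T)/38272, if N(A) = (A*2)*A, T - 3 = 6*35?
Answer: 544843131/303477824 ≈ 1.7953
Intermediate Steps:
T = 213 (T = 3 + 6*35 = 3 + 210 = 213)
N(A) = 2*A² (N(A) = (2*A)*A = 2*A²)
-18255/31718 + N(T)/38272 = -18255/31718 + (2*213²)/38272 = -18255*1/31718 + (2*45369)*(1/38272) = -18255/31718 + 90738*(1/38272) = -18255/31718 + 45369/19136 = 544843131/303477824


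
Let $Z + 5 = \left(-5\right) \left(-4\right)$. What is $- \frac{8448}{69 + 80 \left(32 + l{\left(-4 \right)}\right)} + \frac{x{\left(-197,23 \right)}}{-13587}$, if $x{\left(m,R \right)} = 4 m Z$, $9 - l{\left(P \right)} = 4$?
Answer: $- \frac{26326732}{13718341} \approx -1.9191$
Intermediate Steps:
$Z = 15$ ($Z = -5 - -20 = -5 + 20 = 15$)
$l{\left(P \right)} = 5$ ($l{\left(P \right)} = 9 - 4 = 5$)
$x{\left(m,R \right)} = 60 m$ ($x{\left(m,R \right)} = 4 m 15 = 60 m$)
$- \frac{8448}{69 + 80 \left(32 + l{\left(-4 \right)}\right)} + \frac{x{\left(-197,23 \right)}}{-13587} = - \frac{8448}{69 + 80 \left(32 + 5\right)} + \frac{60 \left(-197\right)}{-13587} = - \frac{8448}{69 + 80 \cdot 37} - - \frac{3940}{4529} = - \frac{8448}{69 + 2960} + \frac{3940}{4529} = - \frac{8448}{3029} + \frac{3940}{4529} = - \frac{26326732}{13718341}$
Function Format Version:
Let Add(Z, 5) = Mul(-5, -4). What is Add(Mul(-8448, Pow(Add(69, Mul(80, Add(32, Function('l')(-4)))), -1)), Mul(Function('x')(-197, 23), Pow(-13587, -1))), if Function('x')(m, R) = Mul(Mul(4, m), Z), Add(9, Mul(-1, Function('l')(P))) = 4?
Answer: Rational(-26326732, 13718341) ≈ -1.9191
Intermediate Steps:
Z = 15 (Z = Add(-5, Mul(-5, -4)) = Add(-5, 20) = 15)
Function('l')(P) = 5 (Function('l')(P) = Add(9, Mul(-1, 4)) = Add(9, -4) = 5)
Function('x')(m, R) = Mul(60, m) (Function('x')(m, R) = Mul(Mul(4, m), 15) = Mul(60, m))
Add(Mul(-8448, Pow(Add(69, Mul(80, Add(32, Function('l')(-4)))), -1)), Mul(Function('x')(-197, 23), Pow(-13587, -1))) = Add(Mul(-8448, Pow(Add(69, Mul(80, Add(32, 5))), -1)), Mul(Mul(60, -197), Pow(-13587, -1))) = Add(Mul(-8448, Pow(Add(69, Mul(80, 37)), -1)), Mul(-11820, Rational(-1, 13587))) = Add(Mul(-8448, Pow(Add(69, 2960), -1)), Rational(3940, 4529)) = Add(Mul(-8448, Pow(3029, -1)), Rational(3940, 4529)) = Add(Mul(-8448, Rational(1, 3029)), Rational(3940, 4529)) = Add(Rational(-8448, 3029), Rational(3940, 4529)) = Rational(-26326732, 13718341)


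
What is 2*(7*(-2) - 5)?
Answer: -38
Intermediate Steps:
2*(7*(-2) - 5) = 2*(-14 - 5) = 2*(-19) = -38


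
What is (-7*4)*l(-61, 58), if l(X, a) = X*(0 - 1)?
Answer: -1708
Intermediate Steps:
l(X, a) = -X (l(X, a) = X*(-1) = -X)
(-7*4)*l(-61, 58) = (-7*4)*(-1*(-61)) = -28*61 = -1708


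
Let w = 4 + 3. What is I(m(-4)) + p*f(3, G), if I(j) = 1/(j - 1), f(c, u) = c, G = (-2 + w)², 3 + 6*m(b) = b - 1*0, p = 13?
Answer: 501/13 ≈ 38.538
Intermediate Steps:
w = 7
m(b) = -½ + b/6 (m(b) = -½ + (b - 1*0)/6 = -½ + (b + 0)/6 = -½ + b/6)
G = 25 (G = (-2 + 7)² = 5² = 25)
I(j) = 1/(-1 + j)
I(m(-4)) + p*f(3, G) = 1/(-1 + (-½ + (⅙)*(-4))) + 13*3 = 1/(-1 + (-½ - ⅔)) + 39 = 1/(-1 - 7/6) + 39 = 1/(-13/6) + 39 = -6/13 + 39 = 501/13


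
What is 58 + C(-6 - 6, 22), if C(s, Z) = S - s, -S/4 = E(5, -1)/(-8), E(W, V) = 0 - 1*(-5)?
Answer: 145/2 ≈ 72.500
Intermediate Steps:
E(W, V) = 5 (E(W, V) = 0 + 5 = 5)
S = 5/2 (S = -20/(-8) = -20*(-1)/8 = -4*(-5/8) = 5/2 ≈ 2.5000)
C(s, Z) = 5/2 - s
58 + C(-6 - 6, 22) = 58 + (5/2 - (-6 - 6)) = 58 + (5/2 - 1*(-12)) = 58 + (5/2 + 12) = 58 + 29/2 = 145/2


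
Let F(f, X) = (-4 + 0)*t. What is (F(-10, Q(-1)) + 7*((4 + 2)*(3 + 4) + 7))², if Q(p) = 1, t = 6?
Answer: 101761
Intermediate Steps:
F(f, X) = -24 (F(f, X) = (-4 + 0)*6 = -4*6 = -24)
(F(-10, Q(-1)) + 7*((4 + 2)*(3 + 4) + 7))² = (-24 + 7*((4 + 2)*(3 + 4) + 7))² = (-24 + 7*(6*7 + 7))² = (-24 + 7*(42 + 7))² = (-24 + 7*49)² = (-24 + 343)² = 319² = 101761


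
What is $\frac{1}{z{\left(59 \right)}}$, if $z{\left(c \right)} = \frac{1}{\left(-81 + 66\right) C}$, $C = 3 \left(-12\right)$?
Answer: $540$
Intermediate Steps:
$C = -36$
$z{\left(c \right)} = \frac{1}{540}$ ($z{\left(c \right)} = \frac{1}{\left(-81 + 66\right) \left(-36\right)} = \frac{1}{-15} \left(- \frac{1}{36}\right) = \left(- \frac{1}{15}\right) \left(- \frac{1}{36}\right) = \frac{1}{540}$)
$\frac{1}{z{\left(59 \right)}} = \frac{1}{\frac{1}{540}} = 540$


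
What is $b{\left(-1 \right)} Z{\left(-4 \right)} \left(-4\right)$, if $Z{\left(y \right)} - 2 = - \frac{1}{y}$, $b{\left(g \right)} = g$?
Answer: $9$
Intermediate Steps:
$Z{\left(y \right)} = 2 - \frac{1}{y}$
$b{\left(-1 \right)} Z{\left(-4 \right)} \left(-4\right) = - (2 - \frac{1}{-4}) \left(-4\right) = - (2 - - \frac{1}{4}) \left(-4\right) = - (2 + \frac{1}{4}) \left(-4\right) = \left(-1\right) \frac{9}{4} \left(-4\right) = \left(- \frac{9}{4}\right) \left(-4\right) = 9$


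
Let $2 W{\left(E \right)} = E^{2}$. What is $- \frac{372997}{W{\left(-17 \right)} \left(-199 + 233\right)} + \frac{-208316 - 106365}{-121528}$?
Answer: $- \frac{2575503039}{35121592} \approx -73.331$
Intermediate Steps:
$W{\left(E \right)} = \frac{E^{2}}{2}$
$- \frac{372997}{W{\left(-17 \right)} \left(-199 + 233\right)} + \frac{-208316 - 106365}{-121528} = - \frac{372997}{\frac{\left(-17\right)^{2}}{2} \left(-199 + 233\right)} + \frac{-208316 - 106365}{-121528} = - \frac{372997}{\frac{1}{2} \cdot 289 \cdot 34} - - \frac{314681}{121528} = - \frac{372997}{\frac{289}{2} \cdot 34} + \frac{314681}{121528} = - \frac{372997}{4913} + \frac{314681}{121528} = \left(-372997\right) \frac{1}{4913} + \frac{314681}{121528} = - \frac{21941}{289} + \frac{314681}{121528} = - \frac{2575503039}{35121592}$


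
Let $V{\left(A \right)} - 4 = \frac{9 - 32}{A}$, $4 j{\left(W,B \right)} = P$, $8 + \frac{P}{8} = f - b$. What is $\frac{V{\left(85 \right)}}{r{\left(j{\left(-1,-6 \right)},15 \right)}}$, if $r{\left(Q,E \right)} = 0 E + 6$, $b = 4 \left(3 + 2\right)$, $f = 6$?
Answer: $\frac{317}{510} \approx 0.62157$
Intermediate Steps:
$b = 20$ ($b = 4 \cdot 5 = 20$)
$P = -176$ ($P = -64 + 8 \left(6 - 20\right) = -64 + 8 \left(-14\right) = -64 - 112 = -176$)
$j{\left(W,B \right)} = -44$ ($j{\left(W,B \right)} = \frac{1}{4} \left(-176\right) = -44$)
$V{\left(A \right)} = 4 - \frac{23}{A}$ ($V{\left(A \right)} = 4 + \frac{9 - 32}{A} = 4 - \frac{23}{A}$)
$r{\left(Q,E \right)} = 6$ ($r{\left(Q,E \right)} = 0 + 6 = 6$)
$\frac{V{\left(85 \right)}}{r{\left(j{\left(-1,-6 \right)},15 \right)}} = \frac{4 - \frac{23}{85}}{6} = \left(4 - \frac{23}{85}\right) \frac{1}{6} = \frac{317}{85} \cdot \frac{1}{6} = \frac{317}{510}$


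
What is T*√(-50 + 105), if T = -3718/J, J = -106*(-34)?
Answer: -1859*√55/1802 ≈ -7.6508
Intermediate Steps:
J = 3604
T = -1859/1802 (T = -3718/3604 = -3718*1/3604 = -1859/1802 ≈ -1.0316)
T*√(-50 + 105) = -1859*√(-50 + 105)/1802 = -1859*√55/1802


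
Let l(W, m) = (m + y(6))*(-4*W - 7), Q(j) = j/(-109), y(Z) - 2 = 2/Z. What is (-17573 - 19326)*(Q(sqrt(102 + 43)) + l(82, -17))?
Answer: -543891260/3 + 36899*sqrt(145)/109 ≈ -1.8129e+8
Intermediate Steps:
y(Z) = 2 + 2/Z
Q(j) = -j/109 (Q(j) = j*(-1/109) = -j/109)
l(W, m) = (-7 - 4*W)*(7/3 + m) (l(W, m) = (m + (2 + 2/6))*(-4*W - 7) = (m + (2 + 2*(1/6)))*(-7 - 4*W) = (m + (2 + 1/3))*(-7 - 4*W) = (m + 7/3)*(-7 - 4*W) = (7/3 + m)*(-7 - 4*W) = (-7 - 4*W)*(7/3 + m))
(-17573 - 19326)*(Q(sqrt(102 + 43)) + l(82, -17)) = (-17573 - 19326)*(-sqrt(102 + 43)/109 + (-49/3 - 7*(-17) - 28/3*82 - 4*82*(-17))) = -36899*(-sqrt(145)/109 + (-49/3 + 119 - 2296/3 + 5576)) = -36899*(-sqrt(145)/109 + 14740/3) = -36899*(14740/3 - sqrt(145)/109) = -543891260/3 + 36899*sqrt(145)/109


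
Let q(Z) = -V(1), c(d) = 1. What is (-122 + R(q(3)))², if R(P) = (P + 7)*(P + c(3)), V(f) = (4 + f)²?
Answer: 96100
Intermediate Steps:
q(Z) = -25 (q(Z) = -(4 + 1)² = -1*5² = -1*25 = -25)
R(P) = (1 + P)*(7 + P) (R(P) = (P + 7)*(P + 1) = (7 + P)*(1 + P) = (1 + P)*(7 + P))
(-122 + R(q(3)))² = (-122 + (7 + (-25)² + 8*(-25)))² = (-122 + (7 + 625 - 200))² = (-122 + 432)² = 310² = 96100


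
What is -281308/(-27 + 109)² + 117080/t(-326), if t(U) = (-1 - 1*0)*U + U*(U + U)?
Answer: -7387129813/178923959 ≈ -41.286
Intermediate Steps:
t(U) = -U + 2*U² (t(U) = (-1 + 0)*U + U*(2*U) = -U + 2*U²)
-281308/(-27 + 109)² + 117080/t(-326) = -281308/(-27 + 109)² + 117080/((-326*(-1 + 2*(-326)))) = -281308/(82²) + 117080/((-326*(-1 - 652))) = -281308/6724 + 117080/((-326*(-653))) = -281308*1/6724 + 117080/212878 = -70327/1681 + 117080*(1/212878) = -70327/1681 + 58540/106439 = -7387129813/178923959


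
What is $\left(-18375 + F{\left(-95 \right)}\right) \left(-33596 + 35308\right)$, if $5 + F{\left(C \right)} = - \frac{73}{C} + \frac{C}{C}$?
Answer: $- \frac{2989035584}{95} \approx -3.1464 \cdot 10^{7}$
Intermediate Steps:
$F{\left(C \right)} = -4 - \frac{73}{C}$ ($F{\left(C \right)} = -5 - \left(\frac{73}{C} - \frac{C}{C}\right) = -5 + \left(- \frac{73}{C} + 1\right) = -5 + \left(1 - \frac{73}{C}\right) = -4 - \frac{73}{C}$)
$\left(-18375 + F{\left(-95 \right)}\right) \left(-33596 + 35308\right) = \left(-18375 - \left(4 + \frac{73}{-95}\right)\right) \left(-33596 + 35308\right) = \left(-18375 - \frac{307}{95}\right) 1712 = \left(- \frac{1745932}{95}\right) 1712 = - \frac{2989035584}{95}$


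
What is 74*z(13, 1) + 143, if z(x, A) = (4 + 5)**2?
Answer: 6137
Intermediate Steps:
z(x, A) = 81 (z(x, A) = 9**2 = 81)
74*z(13, 1) + 143 = 74*81 + 143 = 5994 + 143 = 6137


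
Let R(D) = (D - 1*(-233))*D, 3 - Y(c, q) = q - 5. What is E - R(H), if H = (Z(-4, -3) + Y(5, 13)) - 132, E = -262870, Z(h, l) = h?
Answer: -249898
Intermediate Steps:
Y(c, q) = 8 - q (Y(c, q) = 3 - (q - 5) = 3 - (-5 + q) = 3 + (5 - q) = 8 - q)
H = -141 (H = (-4 + (8 - 1*13)) - 132 = (-4 + (8 - 13)) - 132 = (-4 - 5) - 132 = -9 - 132 = -141)
R(D) = D*(233 + D) (R(D) = (D + 233)*D = (233 + D)*D = D*(233 + D))
E - R(H) = -262870 - (-141)*(233 - 141) = -262870 - (-141)*92 = -262870 - 1*(-12972) = -262870 + 12972 = -249898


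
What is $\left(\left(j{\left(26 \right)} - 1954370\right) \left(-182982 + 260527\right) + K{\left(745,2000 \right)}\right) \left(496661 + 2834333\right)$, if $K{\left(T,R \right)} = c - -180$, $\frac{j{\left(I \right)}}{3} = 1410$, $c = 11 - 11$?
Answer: $-503724924644083280$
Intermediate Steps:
$c = 0$
$j{\left(I \right)} = 4230$ ($j{\left(I \right)} = 3 \cdot 1410 = 4230$)
$K{\left(T,R \right)} = 180$ ($K{\left(T,R \right)} = 0 - -180 = 0 + 180 = 180$)
$\left(\left(j{\left(26 \right)} - 1954370\right) \left(-182982 + 260527\right) + K{\left(745,2000 \right)}\right) \left(496661 + 2834333\right) = \left(\left(4230 - 1954370\right) \left(-182982 + 260527\right) + 180\right) \left(496661 + 2834333\right) = \left(\left(-1950140\right) 77545 + 180\right) 3330994 = \left(-151223606300 + 180\right) 3330994 = \left(-151223606120\right) 3330994 = -503724924644083280$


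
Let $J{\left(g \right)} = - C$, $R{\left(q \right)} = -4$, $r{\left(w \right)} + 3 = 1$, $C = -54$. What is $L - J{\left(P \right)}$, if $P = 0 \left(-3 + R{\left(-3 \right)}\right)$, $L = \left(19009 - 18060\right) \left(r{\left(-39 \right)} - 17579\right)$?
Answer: $-16684423$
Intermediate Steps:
$r{\left(w \right)} = -2$ ($r{\left(w \right)} = -3 + 1 = -2$)
$L = -16684369$ ($L = \left(19009 - 18060\right) \left(-2 - 17579\right) = 949 \left(-17581\right) = -16684369$)
$P = 0$ ($P = 0 \left(-3 - 4\right) = 0 \left(-7\right) = 0$)
$J{\left(g \right)} = 54$ ($J{\left(g \right)} = \left(-1\right) \left(-54\right) = 54$)
$L - J{\left(P \right)} = -16684369 - 54 = -16684423$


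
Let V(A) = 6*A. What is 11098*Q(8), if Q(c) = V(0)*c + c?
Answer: 88784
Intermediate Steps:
Q(c) = c (Q(c) = (6*0)*c + c = 0*c + c = 0 + c = c)
11098*Q(8) = 11098*8 = 88784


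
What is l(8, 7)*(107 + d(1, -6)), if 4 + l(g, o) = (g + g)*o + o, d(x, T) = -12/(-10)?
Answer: 12443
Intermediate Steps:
d(x, T) = 6/5 (d(x, T) = -12*(-⅒) = 6/5)
l(g, o) = -4 + o + 2*g*o (l(g, o) = -4 + ((g + g)*o + o) = -4 + ((2*g)*o + o) = -4 + (2*g*o + o) = -4 + (o + 2*g*o) = -4 + o + 2*g*o)
l(8, 7)*(107 + d(1, -6)) = (-4 + 7 + 2*8*7)*(107 + 6/5) = (-4 + 7 + 112)*(541/5) = 115*(541/5) = 12443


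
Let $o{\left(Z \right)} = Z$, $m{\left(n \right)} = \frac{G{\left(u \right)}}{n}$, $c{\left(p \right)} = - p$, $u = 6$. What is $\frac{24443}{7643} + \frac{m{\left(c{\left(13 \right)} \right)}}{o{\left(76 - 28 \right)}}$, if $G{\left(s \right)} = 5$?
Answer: $\frac{15214217}{4769232} \approx 3.1901$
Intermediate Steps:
$m{\left(n \right)} = \frac{5}{n}$
$\frac{24443}{7643} + \frac{m{\left(c{\left(13 \right)} \right)}}{o{\left(76 - 28 \right)}} = \frac{24443}{7643} + \frac{5 \frac{1}{\left(-1\right) 13}}{76 - 28} = 24443 \cdot \frac{1}{7643} + \frac{5 \frac{1}{-13}}{48} = \frac{24443}{7643} + 5 \left(- \frac{1}{13}\right) \frac{1}{48} = \frac{24443}{7643} - \frac{5}{624} = \frac{15214217}{4769232}$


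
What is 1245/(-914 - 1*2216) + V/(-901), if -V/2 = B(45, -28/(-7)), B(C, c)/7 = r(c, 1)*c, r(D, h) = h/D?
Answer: -215585/564026 ≈ -0.38223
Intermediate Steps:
B(C, c) = 7 (B(C, c) = 7*((1/c)*c) = 7*(c/c) = 7*1 = 7)
V = -14 (V = -2*7 = -14)
1245/(-914 - 1*2216) + V/(-901) = 1245/(-914 - 1*2216) - 14/(-901) = 1245/(-914 - 2216) - 14*(-1/901) = 1245/(-3130) + 14/901 = 1245*(-1/3130) + 14/901 = -249/626 + 14/901 = -215585/564026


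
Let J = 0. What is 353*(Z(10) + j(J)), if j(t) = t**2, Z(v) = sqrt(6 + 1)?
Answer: 353*sqrt(7) ≈ 933.95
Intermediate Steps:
Z(v) = sqrt(7)
353*(Z(10) + j(J)) = 353*(sqrt(7) + 0**2) = 353*(sqrt(7) + 0) = 353*sqrt(7)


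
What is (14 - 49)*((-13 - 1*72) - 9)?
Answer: 3290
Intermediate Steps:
(14 - 49)*((-13 - 1*72) - 9) = -35*((-13 - 72) - 9) = -35*(-85 - 9) = -35*(-94) = 3290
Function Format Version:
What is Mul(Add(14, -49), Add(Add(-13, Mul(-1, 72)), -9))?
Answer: 3290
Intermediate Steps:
Mul(Add(14, -49), Add(Add(-13, Mul(-1, 72)), -9)) = Mul(-35, Add(Add(-13, -72), -9)) = Mul(-35, Add(-85, -9)) = Mul(-35, -94) = 3290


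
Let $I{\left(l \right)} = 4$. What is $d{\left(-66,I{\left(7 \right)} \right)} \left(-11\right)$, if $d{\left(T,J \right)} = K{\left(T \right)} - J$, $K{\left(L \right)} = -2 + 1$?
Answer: $55$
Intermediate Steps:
$K{\left(L \right)} = -1$
$d{\left(T,J \right)} = -1 - J$
$d{\left(-66,I{\left(7 \right)} \right)} \left(-11\right) = \left(-1 - 4\right) \left(-11\right) = \left(-5\right) \left(-11\right) = 55$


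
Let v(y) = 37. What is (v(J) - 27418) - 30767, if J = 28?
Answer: -58148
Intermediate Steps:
(v(J) - 27418) - 30767 = (37 - 27418) - 30767 = -27381 - 30767 = -58148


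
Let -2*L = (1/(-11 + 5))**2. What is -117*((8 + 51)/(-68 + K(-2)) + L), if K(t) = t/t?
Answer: 56095/536 ≈ 104.65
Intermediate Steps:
K(t) = 1
L = -1/72 (L = -1/(2*(-11 + 5)**2) = -(1/(-6))**2/2 = -(-1/6)**2/2 = -1/2*1/36 = -1/72 ≈ -0.013889)
-117*((8 + 51)/(-68 + K(-2)) + L) = -117*((8 + 51)/(-68 + 1) - 1/72) = -117*(59/(-67) - 1/72) = -117*(59*(-1/67) - 1/72) = -117*(-59/67 - 1/72) = -117*(-4315/4824) = 56095/536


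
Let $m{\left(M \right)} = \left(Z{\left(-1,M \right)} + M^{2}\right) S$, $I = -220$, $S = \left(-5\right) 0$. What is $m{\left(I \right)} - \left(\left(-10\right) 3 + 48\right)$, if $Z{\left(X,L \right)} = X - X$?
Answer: $-18$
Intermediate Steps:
$S = 0$
$Z{\left(X,L \right)} = 0$
$m{\left(M \right)} = 0$ ($m{\left(M \right)} = \left(0 + M^{2}\right) 0 = M^{2} \cdot 0 = 0$)
$m{\left(I \right)} - \left(\left(-10\right) 3 + 48\right) = 0 - \left(\left(-10\right) 3 + 48\right) = 0 - \left(-30 + 48\right) = 0 - 18 = -18$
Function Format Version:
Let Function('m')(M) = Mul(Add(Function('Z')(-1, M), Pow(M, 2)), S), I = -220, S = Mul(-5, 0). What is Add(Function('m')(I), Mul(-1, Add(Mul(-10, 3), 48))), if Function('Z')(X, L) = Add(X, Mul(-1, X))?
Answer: -18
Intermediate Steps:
S = 0
Function('Z')(X, L) = 0
Function('m')(M) = 0 (Function('m')(M) = Mul(Add(0, Pow(M, 2)), 0) = Mul(Pow(M, 2), 0) = 0)
Add(Function('m')(I), Mul(-1, Add(Mul(-10, 3), 48))) = Add(0, Mul(-1, Add(Mul(-10, 3), 48))) = Add(0, Mul(-1, Add(-30, 48))) = Add(0, Mul(-1, 18)) = Add(0, -18) = -18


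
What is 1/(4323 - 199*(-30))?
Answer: 1/10293 ≈ 9.7153e-5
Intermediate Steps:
1/(4323 - 199*(-30)) = 1/(4323 + 5970) = 1/10293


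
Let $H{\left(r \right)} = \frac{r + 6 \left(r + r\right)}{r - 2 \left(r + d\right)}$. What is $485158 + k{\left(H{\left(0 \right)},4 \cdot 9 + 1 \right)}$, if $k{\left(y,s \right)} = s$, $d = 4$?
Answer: $485195$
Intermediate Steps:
$H{\left(r \right)} = \frac{13 r}{-8 - r}$ ($H{\left(r \right)} = \frac{r + 6 \left(r + r\right)}{r - 2 \left(r + 4\right)} = \frac{r + 6 \cdot 2 r}{r - 2 \left(4 + r\right)} = \frac{r + 12 r}{r - \left(8 + 2 r\right)} = \frac{13 r}{-8 - r}$)
$485158 + k{\left(H{\left(0 \right)},4 \cdot 9 + 1 \right)} = 485158 + \left(4 \cdot 9 + 1\right) = 485158 + \left(36 + 1\right) = 485158 + 37 = 485195$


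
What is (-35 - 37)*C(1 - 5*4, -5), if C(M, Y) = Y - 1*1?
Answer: 432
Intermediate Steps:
C(M, Y) = -1 + Y (C(M, Y) = Y - 1 = -1 + Y)
(-35 - 37)*C(1 - 5*4, -5) = (-35 - 37)*(-1 - 5) = -72*(-6) = 432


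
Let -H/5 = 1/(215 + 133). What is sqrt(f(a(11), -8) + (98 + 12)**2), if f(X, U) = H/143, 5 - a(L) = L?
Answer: sqrt(7491278418195)/24882 ≈ 110.00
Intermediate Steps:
a(L) = 5 - L
H = -5/348 (H = -5/(215 + 133) = -5/348 ≈ -0.014368)
f(X, U) = -5/49764 (f(X, U) = -5/348/143 = -5/348*1/143 = -5/49764)
sqrt(f(a(11), -8) + (98 + 12)**2) = sqrt(-5/49764 + (98 + 12)**2) = sqrt(-5/49764 + 110**2) = sqrt(-5/49764 + 12100) = sqrt(602144395/49764) = sqrt(7491278418195)/24882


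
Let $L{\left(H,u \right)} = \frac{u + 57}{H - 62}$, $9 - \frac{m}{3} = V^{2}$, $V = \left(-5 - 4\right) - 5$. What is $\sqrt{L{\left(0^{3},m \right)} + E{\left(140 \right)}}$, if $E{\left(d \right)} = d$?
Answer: $\frac{4 \sqrt{8897}}{31} \approx 12.171$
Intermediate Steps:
$V = -14$ ($V = -9 - 5 = -14$)
$m = -561$ ($m = 27 - 3 \left(-14\right)^{2} = 27 - 588 = -561$)
$L{\left(H,u \right)} = \frac{57 + u}{-62 + H}$
$\sqrt{L{\left(0^{3},m \right)} + E{\left(140 \right)}} = \sqrt{\frac{57 - 561}{-62 + 0^{3}} + 140} = \sqrt{\frac{1}{-62 + 0} \left(-504\right) + 140} = \sqrt{\frac{1}{-62} \left(-504\right) + 140} = \sqrt{\left(- \frac{1}{62}\right) \left(-504\right) + 140} = \sqrt{\frac{252}{31} + 140} = \sqrt{\frac{4592}{31}} = \frac{4 \sqrt{8897}}{31}$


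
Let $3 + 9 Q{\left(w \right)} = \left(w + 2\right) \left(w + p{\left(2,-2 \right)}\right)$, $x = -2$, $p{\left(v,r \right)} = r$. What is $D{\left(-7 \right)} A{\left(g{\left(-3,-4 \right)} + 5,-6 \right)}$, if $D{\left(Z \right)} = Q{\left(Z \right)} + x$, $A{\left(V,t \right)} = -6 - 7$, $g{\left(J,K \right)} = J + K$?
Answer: $- \frac{104}{3} \approx -34.667$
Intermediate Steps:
$Q{\left(w \right)} = - \frac{1}{3} + \frac{\left(-2 + w\right) \left(2 + w\right)}{9}$ ($Q{\left(w \right)} = - \frac{1}{3} + \frac{\left(w + 2\right) \left(w - 2\right)}{9} = - \frac{1}{3} + \frac{\left(2 + w\right) \left(-2 + w\right)}{9} = - \frac{1}{3} + \frac{\left(-2 + w\right) \left(2 + w\right)}{9}$)
$A{\left(V,t \right)} = -13$ ($A{\left(V,t \right)} = -6 - 7 = -13$)
$D{\left(Z \right)} = - \frac{25}{9} + \frac{Z^{2}}{9}$ ($D{\left(Z \right)} = \left(- \frac{7}{9} + \frac{Z^{2}}{9}\right) - 2 = - \frac{25}{9} + \frac{Z^{2}}{9}$)
$D{\left(-7 \right)} A{\left(g{\left(-3,-4 \right)} + 5,-6 \right)} = \left(- \frac{25}{9} + \frac{\left(-7\right)^{2}}{9}\right) \left(-13\right) = \left(- \frac{25}{9} + \frac{1}{9} \cdot 49\right) \left(-13\right) = \left(- \frac{25}{9} + \frac{49}{9}\right) \left(-13\right) = \frac{8}{3} \left(-13\right) = - \frac{104}{3}$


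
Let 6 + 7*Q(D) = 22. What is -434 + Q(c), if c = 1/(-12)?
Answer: -3022/7 ≈ -431.71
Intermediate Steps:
c = -1/12 ≈ -0.083333
Q(D) = 16/7 (Q(D) = -6/7 + (⅐)*22 = -6/7 + 22/7 = 16/7)
-434 + Q(c) = -434 + 16/7 = -3022/7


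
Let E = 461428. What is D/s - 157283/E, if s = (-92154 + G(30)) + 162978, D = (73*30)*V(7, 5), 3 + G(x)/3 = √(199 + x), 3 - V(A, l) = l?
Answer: -25884939493667/64276435439172 + 365*√229/139298949 ≈ -0.40267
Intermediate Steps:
V(A, l) = 3 - l
G(x) = -9 + 3*√(199 + x)
D = -4380 (D = (73*30)*(3 - 1*5) = 2190*(3 - 5) = 2190*(-2) = -4380)
s = 70815 + 3*√229 (s = (-92154 + (-9 + 3*√(199 + 30))) + 162978 = (-92154 + (-9 + 3*√229)) + 162978 = (-92163 + 3*√229) + 162978 = 70815 + 3*√229 ≈ 70860.)
D/s - 157283/E = -4380/(70815 + 3*√229) - 157283/461428 = -157283/461428 - 4380/(70815 + 3*√229)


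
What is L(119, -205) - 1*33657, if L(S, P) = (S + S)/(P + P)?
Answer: -6899804/205 ≈ -33658.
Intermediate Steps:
L(S, P) = S/P (L(S, P) = (2*S)/((2*P)) = (2*S)*(1/(2*P)) = S/P)
L(119, -205) - 1*33657 = 119/(-205) - 1*33657 = 119*(-1/205) - 33657 = -119/205 - 33657 = -6899804/205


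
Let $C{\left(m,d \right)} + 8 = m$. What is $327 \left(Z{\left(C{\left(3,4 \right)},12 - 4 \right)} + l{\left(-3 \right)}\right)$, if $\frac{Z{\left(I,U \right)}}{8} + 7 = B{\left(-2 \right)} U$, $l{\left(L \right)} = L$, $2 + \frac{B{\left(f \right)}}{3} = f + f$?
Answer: $-395997$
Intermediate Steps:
$B{\left(f \right)} = -6 + 6 f$ ($B{\left(f \right)} = -6 + 3 \left(f + f\right) = -6 + 3 \cdot 2 f = -6 + 6 f$)
$C{\left(m,d \right)} = -8 + m$
$Z{\left(I,U \right)} = -56 - 144 U$ ($Z{\left(I,U \right)} = -56 + 8 \left(-6 + 6 \left(-2\right)\right) U = -56 + 8 \left(-6 - 12\right) U = -56 + 8 \left(- 18 U\right) = -56 - 144 U$)
$327 \left(Z{\left(C{\left(3,4 \right)},12 - 4 \right)} + l{\left(-3 \right)}\right) = 327 \left(\left(-56 - 144 \left(12 - 4\right)\right) - 3\right) = 327 \left(\left(-56 - 1152\right) - 3\right) = 327 \left(-1208 - 3\right) = 327 \left(-1211\right) = -395997$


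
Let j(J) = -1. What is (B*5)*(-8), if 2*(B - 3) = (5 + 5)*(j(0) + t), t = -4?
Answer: 880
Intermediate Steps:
B = -22 (B = 3 + ((5 + 5)*(-1 - 4))/2 = 3 + (10*(-5))/2 = 3 + (1/2)*(-50) = 3 - 25 = -22)
(B*5)*(-8) = -22*5*(-8) = -110*(-8) = 880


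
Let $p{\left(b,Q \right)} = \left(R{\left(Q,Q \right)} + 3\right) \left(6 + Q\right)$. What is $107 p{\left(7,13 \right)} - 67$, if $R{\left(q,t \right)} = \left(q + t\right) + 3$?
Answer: $64989$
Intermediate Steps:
$R{\left(q,t \right)} = 3 + q + t$
$p{\left(b,Q \right)} = \left(6 + Q\right) \left(6 + 2 Q\right)$ ($p{\left(b,Q \right)} = \left(\left(3 + Q + Q\right) + 3\right) \left(6 + Q\right) = \left(\left(3 + 2 Q\right) + 3\right) \left(6 + Q\right) = \left(6 + 2 Q\right) \left(6 + Q\right) = \left(6 + Q\right) \left(6 + 2 Q\right)$)
$107 p{\left(7,13 \right)} - 67 = 107 \left(36 + 2 \cdot 13^{2} + 18 \cdot 13\right) - 67 = 107 \left(36 + 2 \cdot 169 + 234\right) - 67 = 107 \left(36 + 338 + 234\right) - 67 = 107 \cdot 608 - 67 = 65056 - 67 = 64989$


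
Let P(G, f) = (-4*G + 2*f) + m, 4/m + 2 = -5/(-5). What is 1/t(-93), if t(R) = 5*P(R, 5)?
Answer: 1/1890 ≈ 0.00052910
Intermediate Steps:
m = -4 (m = 4/(-2 - 5/(-5)) = 4/(-2 - 5*(-1/5)) = 4/(-2 + 1) = 4/(-1) = 4*(-1) = -4)
P(G, f) = -4 - 4*G + 2*f (P(G, f) = (-4*G + 2*f) - 4 = -4 - 4*G + 2*f)
t(R) = 30 - 20*R (t(R) = 5*(-4 - 4*R + 2*5) = 5*(-4 - 4*R + 10) = 5*(6 - 4*R) = 30 - 20*R)
1/t(-93) = 1/(30 - 20*(-93)) = 1/(30 + 1860) = 1/1890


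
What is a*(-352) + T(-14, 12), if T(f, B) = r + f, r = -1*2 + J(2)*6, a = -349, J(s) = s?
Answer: 122844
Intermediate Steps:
r = 10 (r = -1*2 + 2*6 = -2 + 12 = 10)
T(f, B) = 10 + f
a*(-352) + T(-14, 12) = -349*(-352) + (10 - 14) = 122848 - 4 = 122844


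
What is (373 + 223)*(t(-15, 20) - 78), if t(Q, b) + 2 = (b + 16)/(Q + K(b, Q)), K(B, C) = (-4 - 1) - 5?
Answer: -1213456/25 ≈ -48538.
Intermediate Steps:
K(B, C) = -10 (K(B, C) = -5 - 5 = -10)
t(Q, b) = -2 + (16 + b)/(-10 + Q) (t(Q, b) = -2 + (b + 16)/(Q - 10) = -2 + (16 + b)/(-10 + Q))
(373 + 223)*(t(-15, 20) - 78) = (373 + 223)*((36 + 20 - 2*(-15))/(-10 - 15) - 78) = 596*((36 + 20 + 30)/(-25) - 78) = 596*(-1/25*86 - 78) = 596*(-86/25 - 78) = 596*(-2036/25) = -1213456/25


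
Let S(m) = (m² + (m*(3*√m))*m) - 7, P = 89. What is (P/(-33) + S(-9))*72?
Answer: 56472/11 + 52488*I ≈ 5133.8 + 52488.0*I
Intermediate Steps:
S(m) = -7 + m² + 3*m^(5/2) (S(m) = (m² + (3*m^(3/2))*m) - 7 = (m² + 3*m^(5/2)) - 7 = -7 + m² + 3*m^(5/2))
(P/(-33) + S(-9))*72 = (89/(-33) + (-7 + (-9)² + 3*(-9)^(5/2)))*72 = (89*(-1/33) + (-7 + 81 + 3*(243*I)))*72 = (-89/33 + (-7 + 81 + 729*I))*72 = (-89/33 + (74 + 729*I))*72 = (2353/33 + 729*I)*72 = 56472/11 + 52488*I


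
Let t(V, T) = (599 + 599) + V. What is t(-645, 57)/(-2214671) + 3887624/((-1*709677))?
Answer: -8610200583085/1571701071267 ≈ -5.4783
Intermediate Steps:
t(V, T) = 1198 + V
t(-645, 57)/(-2214671) + 3887624/((-1*709677)) = (1198 - 645)/(-2214671) + 3887624/((-1*709677)) = 553*(-1/2214671) + 3887624/(-709677) = -553/2214671 + 3887624*(-1/709677) = -553/2214671 - 3887624/709677 = -8610200583085/1571701071267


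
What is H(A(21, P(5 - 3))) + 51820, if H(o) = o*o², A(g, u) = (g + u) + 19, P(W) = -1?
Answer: 111139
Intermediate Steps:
A(g, u) = 19 + g + u
H(o) = o³
H(A(21, P(5 - 3))) + 51820 = (19 + 21 - 1)³ + 51820 = 39³ + 51820 = 59319 + 51820 = 111139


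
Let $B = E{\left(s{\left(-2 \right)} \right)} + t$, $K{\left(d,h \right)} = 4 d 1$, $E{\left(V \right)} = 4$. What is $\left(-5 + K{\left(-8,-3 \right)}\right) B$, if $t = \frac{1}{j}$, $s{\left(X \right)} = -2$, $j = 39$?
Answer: $- \frac{5809}{39} \approx -148.95$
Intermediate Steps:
$K{\left(d,h \right)} = 4 d$
$t = \frac{1}{39} \approx 0.025641$
$B = \frac{157}{39}$ ($B = 4 + \frac{1}{39} = \frac{157}{39} \approx 4.0256$)
$\left(-5 + K{\left(-8,-3 \right)}\right) B = \left(-5 + 4 \left(-8\right)\right) \frac{157}{39} = \left(-5 - 32\right) \frac{157}{39} = \left(-37\right) \frac{157}{39} = - \frac{5809}{39}$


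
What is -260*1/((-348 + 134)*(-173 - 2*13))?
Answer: -130/21293 ≈ -0.0061053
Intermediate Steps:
-260*1/((-348 + 134)*(-173 - 2*13)) = -260*(-1/(214*(-173 - 26))) = -260/((-199*(-214))) = -260/42586 = -260*1/42586 = -130/21293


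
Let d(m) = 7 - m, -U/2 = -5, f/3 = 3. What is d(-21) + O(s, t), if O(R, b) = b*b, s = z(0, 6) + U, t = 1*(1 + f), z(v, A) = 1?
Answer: 128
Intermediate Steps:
f = 9 (f = 3*3 = 9)
U = 10 (U = -2*(-5) = 10)
t = 10 (t = 1*(1 + 9) = 1*10 = 10)
s = 11 (s = 1 + 10 = 11)
O(R, b) = b**2
d(-21) + O(s, t) = (7 - 1*(-21)) + 10**2 = (7 + 21) + 100 = 28 + 100 = 128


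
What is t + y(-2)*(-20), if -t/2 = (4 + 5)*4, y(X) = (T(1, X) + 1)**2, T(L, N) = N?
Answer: -92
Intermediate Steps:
y(X) = (1 + X)**2 (y(X) = (X + 1)**2 = (1 + X)**2)
t = -72 (t = -2*(4 + 5)*4 = -18*4 = -2*36 = -72)
t + y(-2)*(-20) = -72 + (1 - 2)**2*(-20) = -72 + (-1)**2*(-20) = -72 + 1*(-20) = -72 - 20 = -92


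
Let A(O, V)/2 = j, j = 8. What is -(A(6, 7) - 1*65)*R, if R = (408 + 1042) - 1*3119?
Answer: -81781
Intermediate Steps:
A(O, V) = 16 (A(O, V) = 2*8 = 16)
R = -1669 (R = 1450 - 3119 = -1669)
-(A(6, 7) - 1*65)*R = -(16 - 1*65)*(-1669) = -(16 - 65)*(-1669) = -(-49)*(-1669) = -1*81781 = -81781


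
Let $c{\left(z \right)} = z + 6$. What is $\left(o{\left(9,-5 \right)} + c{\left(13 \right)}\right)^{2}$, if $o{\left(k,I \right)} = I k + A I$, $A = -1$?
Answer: $441$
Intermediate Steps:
$o{\left(k,I \right)} = - I + I k$ ($o{\left(k,I \right)} = I k - I = - I + I k$)
$c{\left(z \right)} = 6 + z$
$\left(o{\left(9,-5 \right)} + c{\left(13 \right)}\right)^{2} = \left(- 5 \left(-1 + 9\right) + \left(6 + 13\right)\right)^{2} = \left(\left(-5\right) 8 + 19\right)^{2} = \left(-40 + 19\right)^{2} = \left(-21\right)^{2} = 441$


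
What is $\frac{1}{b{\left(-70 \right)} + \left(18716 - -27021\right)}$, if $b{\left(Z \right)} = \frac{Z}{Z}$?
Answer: $\frac{1}{45738} \approx 2.1864 \cdot 10^{-5}$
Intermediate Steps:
$b{\left(Z \right)} = 1$
$\frac{1}{b{\left(-70 \right)} + \left(18716 - -27021\right)} = \frac{1}{1 + \left(18716 - -27021\right)} = \frac{1}{1 + \left(18716 + 27021\right)} = \frac{1}{1 + 45737} = \frac{1}{45738}$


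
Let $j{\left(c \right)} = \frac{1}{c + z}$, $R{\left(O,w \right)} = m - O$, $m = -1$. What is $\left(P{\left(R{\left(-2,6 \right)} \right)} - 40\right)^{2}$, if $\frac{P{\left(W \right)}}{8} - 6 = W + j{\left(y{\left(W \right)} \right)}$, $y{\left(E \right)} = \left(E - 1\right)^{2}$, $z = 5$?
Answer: $\frac{7744}{25} \approx 309.76$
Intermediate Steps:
$R{\left(O,w \right)} = -1 - O$
$y{\left(E \right)} = \left(-1 + E\right)^{2}$
$j{\left(c \right)} = \frac{1}{5 + c}$ ($j{\left(c \right)} = \frac{1}{c + 5} = \frac{1}{5 + c}$)
$P{\left(W \right)} = 48 + 8 W + \frac{8}{5 + \left(-1 + W\right)^{2}}$ ($P{\left(W \right)} = 48 + 8 \left(W + \frac{1}{5 + \left(-1 + W\right)^{2}}\right) = 48 + \left(8 W + \frac{8}{5 + \left(-1 + W\right)^{2}}\right) = 48 + 8 W + \frac{8}{5 + \left(-1 + W\right)^{2}}$)
$\left(P{\left(R{\left(-2,6 \right)} \right)} - 40\right)^{2} = \left(\frac{8 \left(1 + \left(5 + \left(-1 - -1\right)^{2}\right) \left(6 - -1\right)\right)}{5 + \left(-1 - -1\right)^{2}} - 40\right)^{2} = \left(\frac{8 \left(1 + \left(5 + \left(-1 + \left(-1 + 2\right)\right)^{2}\right) \left(6 + \left(-1 + 2\right)\right)\right)}{5 + \left(-1 + \left(-1 + 2\right)\right)^{2}} - 40\right)^{2} = \left(\frac{8 \left(1 + \left(5 + \left(-1 + 1\right)^{2}\right) \left(6 + 1\right)\right)}{5 + \left(-1 + 1\right)^{2}} - 40\right)^{2} = \left(\frac{8 \left(1 + \left(5 + 0^{2}\right) 7\right)}{5 + 0^{2}} - 40\right)^{2} = \left(\frac{8 \left(1 + \left(5 + 0\right) 7\right)}{5 + 0} - 40\right)^{2} = \left(\frac{8 \left(1 + 5 \cdot 7\right)}{5} - 40\right)^{2} = \left(8 \cdot \frac{1}{5} \left(1 + 35\right) - 40\right)^{2} = \left(8 \cdot \frac{1}{5} \cdot 36 - 40\right)^{2} = \left(\frac{288}{5} - 40\right)^{2} = \left(\frac{88}{5}\right)^{2} = \frac{7744}{25}$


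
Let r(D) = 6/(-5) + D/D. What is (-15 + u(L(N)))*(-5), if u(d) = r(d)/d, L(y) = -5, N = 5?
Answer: 374/5 ≈ 74.800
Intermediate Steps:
r(D) = -1/5 (r(D) = 6*(-1/5) + 1 = -6/5 + 1 = -1/5)
u(d) = -1/(5*d)
(-15 + u(L(N)))*(-5) = (-15 - 1/5/(-5))*(-5) = (-15 - 1/5*(-1/5))*(-5) = (-15 + 1/25)*(-5) = -374/25*(-5) = 374/5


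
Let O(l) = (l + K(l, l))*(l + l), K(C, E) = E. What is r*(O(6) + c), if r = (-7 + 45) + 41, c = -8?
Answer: 10744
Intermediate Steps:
O(l) = 4*l**2 (O(l) = (l + l)*(l + l) = (2*l)*(2*l) = 4*l**2)
r = 79 (r = 38 + 41 = 79)
r*(O(6) + c) = 79*(4*6**2 - 8) = 79*(4*36 - 8) = 79*(144 - 8) = 79*136 = 10744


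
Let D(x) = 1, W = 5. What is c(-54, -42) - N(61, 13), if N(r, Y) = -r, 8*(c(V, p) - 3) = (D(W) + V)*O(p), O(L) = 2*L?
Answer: 1241/2 ≈ 620.50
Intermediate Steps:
c(V, p) = 3 + p*(1 + V)/4 (c(V, p) = 3 + ((1 + V)*(2*p))/8 = 3 + (2*p*(1 + V))/8 = 3 + p*(1 + V)/4)
c(-54, -42) - N(61, 13) = (3 + (¼)*(-42) + (¼)*(-54)*(-42)) - (-1)*61 = (3 - 21/2 + 567) - 1*(-61) = 1119/2 + 61 = 1241/2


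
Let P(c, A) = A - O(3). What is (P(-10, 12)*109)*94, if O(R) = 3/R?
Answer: 112706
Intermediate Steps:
P(c, A) = -1 + A (P(c, A) = A - 3/3 = A - 1*1 = A - 1 = -1 + A)
(P(-10, 12)*109)*94 = ((-1 + 12)*109)*94 = (11*109)*94 = 1199*94 = 112706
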